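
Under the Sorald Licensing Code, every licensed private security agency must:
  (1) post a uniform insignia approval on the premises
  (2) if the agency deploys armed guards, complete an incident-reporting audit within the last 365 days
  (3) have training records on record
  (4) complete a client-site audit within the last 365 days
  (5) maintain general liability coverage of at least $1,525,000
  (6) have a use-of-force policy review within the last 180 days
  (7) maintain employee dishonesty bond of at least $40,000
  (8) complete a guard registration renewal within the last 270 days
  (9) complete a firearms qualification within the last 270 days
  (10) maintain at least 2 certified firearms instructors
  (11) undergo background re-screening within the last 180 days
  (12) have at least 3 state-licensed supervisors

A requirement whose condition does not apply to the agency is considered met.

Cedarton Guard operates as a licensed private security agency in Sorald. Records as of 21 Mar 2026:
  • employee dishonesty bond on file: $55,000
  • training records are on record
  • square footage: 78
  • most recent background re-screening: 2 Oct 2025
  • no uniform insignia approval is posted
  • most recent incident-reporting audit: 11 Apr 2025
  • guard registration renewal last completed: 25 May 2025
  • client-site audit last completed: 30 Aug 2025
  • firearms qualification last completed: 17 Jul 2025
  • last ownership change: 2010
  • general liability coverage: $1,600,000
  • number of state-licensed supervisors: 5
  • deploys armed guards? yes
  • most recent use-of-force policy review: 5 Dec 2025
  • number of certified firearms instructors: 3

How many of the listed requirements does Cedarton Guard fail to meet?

2

1. uniform insignia approval absent → not met
2. condition 'deploys armed guards' holds; incident-reporting audit 344 days ago vs limit 365 → met
3. training records present → met
4. client-site audit 203 days ago vs limit 365 → met
5. general liability coverage $1,600,000 ≥ $1,525,000 → met
6. use-of-force policy review 106 days ago vs limit 180 → met
7. employee dishonesty bond $55,000 ≥ $40,000 → met
8. guard registration renewal 300 days ago vs limit 270 → not met
9. firearms qualification 247 days ago vs limit 270 → met
10. certified firearms instructors 3 ≥ 2 → met
11. background re-screening 170 days ago vs limit 180 → met
12. state-licensed supervisors 5 ≥ 3 → met
Not met: 2 of 12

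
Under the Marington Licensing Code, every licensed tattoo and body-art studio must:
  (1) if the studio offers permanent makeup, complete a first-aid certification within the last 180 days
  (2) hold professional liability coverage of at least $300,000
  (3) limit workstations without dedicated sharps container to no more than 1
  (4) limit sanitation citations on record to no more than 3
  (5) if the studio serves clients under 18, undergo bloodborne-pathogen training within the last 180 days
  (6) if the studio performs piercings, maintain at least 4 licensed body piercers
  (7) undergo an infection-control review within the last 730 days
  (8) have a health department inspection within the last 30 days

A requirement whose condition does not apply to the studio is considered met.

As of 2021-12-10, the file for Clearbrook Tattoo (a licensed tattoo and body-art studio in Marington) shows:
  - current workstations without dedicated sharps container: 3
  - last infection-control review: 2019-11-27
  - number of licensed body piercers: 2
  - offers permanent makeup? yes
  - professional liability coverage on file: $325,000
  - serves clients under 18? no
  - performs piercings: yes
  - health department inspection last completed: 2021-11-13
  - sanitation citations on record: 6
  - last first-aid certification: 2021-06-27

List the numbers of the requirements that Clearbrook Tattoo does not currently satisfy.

3, 4, 6, 7

1. condition 'offers permanent makeup' holds; first-aid certification 166 days ago vs limit 180 → met
2. professional liability coverage $325,000 ≥ $300,000 → met
3. workstations without dedicated sharps container 3 > 1 → not met
4. sanitation citations on record 6 > 3 → not met
5. condition 'serves clients under 18' does not hold → requirement n/a → met
6. condition 'performs piercings' holds; licensed body piercers 2 < 4 → not met
7. infection-control review 744 days ago vs limit 730 → not met
8. health department inspection 27 days ago vs limit 30 → met
Not met: 3, 4, 6, 7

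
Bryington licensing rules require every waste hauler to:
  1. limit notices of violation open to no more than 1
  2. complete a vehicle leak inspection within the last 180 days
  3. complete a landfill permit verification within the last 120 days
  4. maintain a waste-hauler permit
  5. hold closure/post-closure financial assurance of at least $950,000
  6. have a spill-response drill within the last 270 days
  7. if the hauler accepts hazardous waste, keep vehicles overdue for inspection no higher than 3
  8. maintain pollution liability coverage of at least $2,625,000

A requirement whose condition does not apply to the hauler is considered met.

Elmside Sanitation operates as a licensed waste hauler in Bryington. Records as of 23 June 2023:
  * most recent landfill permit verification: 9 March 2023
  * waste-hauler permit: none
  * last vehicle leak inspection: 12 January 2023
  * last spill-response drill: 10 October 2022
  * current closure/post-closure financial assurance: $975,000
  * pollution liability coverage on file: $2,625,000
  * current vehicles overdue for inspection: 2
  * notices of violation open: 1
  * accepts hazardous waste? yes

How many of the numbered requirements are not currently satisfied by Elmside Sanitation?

1. notices of violation open 1 ≤ 1 → met
2. vehicle leak inspection 162 days ago vs limit 180 → met
3. landfill permit verification 106 days ago vs limit 120 → met
4. waste-hauler permit absent → not met
5. closure/post-closure financial assurance $975,000 ≥ $950,000 → met
6. spill-response drill 256 days ago vs limit 270 → met
7. condition 'accepts hazardous waste' holds; vehicles overdue for inspection 2 ≤ 3 → met
8. pollution liability coverage $2,625,000 ≥ $2,625,000 → met
Not met: 1 of 8

1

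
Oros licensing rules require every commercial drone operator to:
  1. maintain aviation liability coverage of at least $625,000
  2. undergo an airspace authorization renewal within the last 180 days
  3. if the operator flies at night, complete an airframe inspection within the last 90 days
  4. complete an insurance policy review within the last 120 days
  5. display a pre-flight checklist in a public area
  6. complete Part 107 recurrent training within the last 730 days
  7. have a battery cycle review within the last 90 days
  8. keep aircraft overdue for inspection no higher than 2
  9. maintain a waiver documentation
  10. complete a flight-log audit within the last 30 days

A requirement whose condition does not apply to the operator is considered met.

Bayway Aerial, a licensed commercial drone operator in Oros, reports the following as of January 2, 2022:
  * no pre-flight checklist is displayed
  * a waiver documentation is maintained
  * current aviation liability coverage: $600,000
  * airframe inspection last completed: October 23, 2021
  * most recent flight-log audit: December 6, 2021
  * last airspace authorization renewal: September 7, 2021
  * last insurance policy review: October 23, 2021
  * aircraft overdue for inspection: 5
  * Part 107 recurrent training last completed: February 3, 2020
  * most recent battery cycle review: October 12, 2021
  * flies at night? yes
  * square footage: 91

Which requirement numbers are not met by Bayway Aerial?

1. aviation liability coverage $600,000 < $625,000 → not met
2. airspace authorization renewal 117 days ago vs limit 180 → met
3. condition 'flies at night' holds; airframe inspection 71 days ago vs limit 90 → met
4. insurance policy review 71 days ago vs limit 120 → met
5. pre-flight checklist absent → not met
6. Part 107 recurrent training 699 days ago vs limit 730 → met
7. battery cycle review 82 days ago vs limit 90 → met
8. aircraft overdue for inspection 5 > 2 → not met
9. waiver documentation present → met
10. flight-log audit 27 days ago vs limit 30 → met
Not met: 1, 5, 8

1, 5, 8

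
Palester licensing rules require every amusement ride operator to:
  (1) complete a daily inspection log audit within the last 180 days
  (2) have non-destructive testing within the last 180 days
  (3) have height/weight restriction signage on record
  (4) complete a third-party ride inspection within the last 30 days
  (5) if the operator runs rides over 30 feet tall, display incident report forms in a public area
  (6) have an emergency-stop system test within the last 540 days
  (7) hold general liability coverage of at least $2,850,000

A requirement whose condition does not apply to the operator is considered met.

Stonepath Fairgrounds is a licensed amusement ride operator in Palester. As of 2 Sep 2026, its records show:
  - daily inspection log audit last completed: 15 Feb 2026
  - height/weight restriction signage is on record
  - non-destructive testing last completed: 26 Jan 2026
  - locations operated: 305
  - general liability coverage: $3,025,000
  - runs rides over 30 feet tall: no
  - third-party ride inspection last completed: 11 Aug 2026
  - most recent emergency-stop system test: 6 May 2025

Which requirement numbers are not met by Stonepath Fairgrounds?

1. daily inspection log audit 199 days ago vs limit 180 → not met
2. non-destructive testing 219 days ago vs limit 180 → not met
3. height/weight restriction signage present → met
4. third-party ride inspection 22 days ago vs limit 30 → met
5. condition 'runs rides over 30 feet tall' does not hold → requirement n/a → met
6. emergency-stop system test 484 days ago vs limit 540 → met
7. general liability coverage $3,025,000 ≥ $2,850,000 → met
Not met: 1, 2

1, 2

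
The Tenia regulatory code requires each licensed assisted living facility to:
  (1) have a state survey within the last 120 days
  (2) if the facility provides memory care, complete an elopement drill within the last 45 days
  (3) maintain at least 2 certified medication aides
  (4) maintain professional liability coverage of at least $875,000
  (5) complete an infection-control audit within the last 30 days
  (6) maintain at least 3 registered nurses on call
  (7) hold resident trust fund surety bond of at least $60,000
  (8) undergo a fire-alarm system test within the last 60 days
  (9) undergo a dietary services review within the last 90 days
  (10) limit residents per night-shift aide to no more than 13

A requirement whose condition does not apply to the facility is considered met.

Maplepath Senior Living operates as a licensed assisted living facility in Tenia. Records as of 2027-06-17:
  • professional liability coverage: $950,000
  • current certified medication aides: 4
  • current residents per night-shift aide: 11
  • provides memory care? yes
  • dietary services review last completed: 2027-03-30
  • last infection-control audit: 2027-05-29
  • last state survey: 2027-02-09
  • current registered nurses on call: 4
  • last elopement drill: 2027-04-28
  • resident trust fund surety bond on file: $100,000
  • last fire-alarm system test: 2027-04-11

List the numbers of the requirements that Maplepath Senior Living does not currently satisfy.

1, 2, 8

1. state survey 128 days ago vs limit 120 → not met
2. condition 'provides memory care' holds; elopement drill 50 days ago vs limit 45 → not met
3. certified medication aides 4 ≥ 2 → met
4. professional liability coverage $950,000 ≥ $875,000 → met
5. infection-control audit 19 days ago vs limit 30 → met
6. registered nurses on call 4 ≥ 3 → met
7. resident trust fund surety bond $100,000 ≥ $60,000 → met
8. fire-alarm system test 67 days ago vs limit 60 → not met
9. dietary services review 79 days ago vs limit 90 → met
10. residents per night-shift aide 11 ≤ 13 → met
Not met: 1, 2, 8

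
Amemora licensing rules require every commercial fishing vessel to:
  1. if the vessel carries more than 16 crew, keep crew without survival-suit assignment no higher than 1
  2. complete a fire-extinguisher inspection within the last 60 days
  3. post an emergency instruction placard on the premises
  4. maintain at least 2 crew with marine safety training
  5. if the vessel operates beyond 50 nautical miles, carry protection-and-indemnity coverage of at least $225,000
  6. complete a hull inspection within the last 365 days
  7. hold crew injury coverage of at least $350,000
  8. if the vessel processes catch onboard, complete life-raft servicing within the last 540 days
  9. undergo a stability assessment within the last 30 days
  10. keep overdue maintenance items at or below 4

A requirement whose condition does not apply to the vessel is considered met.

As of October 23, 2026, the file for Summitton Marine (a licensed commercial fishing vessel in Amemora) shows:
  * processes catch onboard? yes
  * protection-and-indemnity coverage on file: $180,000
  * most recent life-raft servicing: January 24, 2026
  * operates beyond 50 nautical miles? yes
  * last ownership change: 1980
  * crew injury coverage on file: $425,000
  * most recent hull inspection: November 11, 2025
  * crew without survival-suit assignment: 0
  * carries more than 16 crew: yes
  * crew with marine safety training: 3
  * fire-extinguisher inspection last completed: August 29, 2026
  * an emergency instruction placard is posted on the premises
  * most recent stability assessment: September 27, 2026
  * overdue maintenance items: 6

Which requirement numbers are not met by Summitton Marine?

1. condition 'carries more than 16 crew' holds; crew without survival-suit assignment 0 ≤ 1 → met
2. fire-extinguisher inspection 55 days ago vs limit 60 → met
3. emergency instruction placard present → met
4. crew with marine safety training 3 ≥ 2 → met
5. condition 'operates beyond 50 nautical miles' holds; protection-and-indemnity coverage $180,000 < $225,000 → not met
6. hull inspection 346 days ago vs limit 365 → met
7. crew injury coverage $425,000 ≥ $350,000 → met
8. condition 'processes catch onboard' holds; life-raft servicing 272 days ago vs limit 540 → met
9. stability assessment 26 days ago vs limit 30 → met
10. overdue maintenance items 6 > 4 → not met
Not met: 5, 10

5, 10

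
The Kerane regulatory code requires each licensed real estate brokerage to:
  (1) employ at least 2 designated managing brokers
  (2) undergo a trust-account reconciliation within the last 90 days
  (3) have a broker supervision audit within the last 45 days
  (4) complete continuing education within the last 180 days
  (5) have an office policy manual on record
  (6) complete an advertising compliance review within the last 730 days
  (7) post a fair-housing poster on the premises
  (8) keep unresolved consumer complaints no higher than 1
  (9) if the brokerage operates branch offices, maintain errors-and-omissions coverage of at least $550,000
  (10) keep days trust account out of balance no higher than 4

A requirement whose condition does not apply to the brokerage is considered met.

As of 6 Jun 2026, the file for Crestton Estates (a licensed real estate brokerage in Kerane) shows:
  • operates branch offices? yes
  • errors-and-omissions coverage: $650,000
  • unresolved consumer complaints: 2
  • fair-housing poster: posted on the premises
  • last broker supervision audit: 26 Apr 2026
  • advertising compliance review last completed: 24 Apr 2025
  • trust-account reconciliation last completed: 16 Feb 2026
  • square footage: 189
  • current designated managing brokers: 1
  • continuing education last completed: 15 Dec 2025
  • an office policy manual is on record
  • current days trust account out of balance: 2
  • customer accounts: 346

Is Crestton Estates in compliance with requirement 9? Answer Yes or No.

9. condition 'operates branch offices' holds; errors-and-omissions coverage $650,000 ≥ $550,000 → met

Yes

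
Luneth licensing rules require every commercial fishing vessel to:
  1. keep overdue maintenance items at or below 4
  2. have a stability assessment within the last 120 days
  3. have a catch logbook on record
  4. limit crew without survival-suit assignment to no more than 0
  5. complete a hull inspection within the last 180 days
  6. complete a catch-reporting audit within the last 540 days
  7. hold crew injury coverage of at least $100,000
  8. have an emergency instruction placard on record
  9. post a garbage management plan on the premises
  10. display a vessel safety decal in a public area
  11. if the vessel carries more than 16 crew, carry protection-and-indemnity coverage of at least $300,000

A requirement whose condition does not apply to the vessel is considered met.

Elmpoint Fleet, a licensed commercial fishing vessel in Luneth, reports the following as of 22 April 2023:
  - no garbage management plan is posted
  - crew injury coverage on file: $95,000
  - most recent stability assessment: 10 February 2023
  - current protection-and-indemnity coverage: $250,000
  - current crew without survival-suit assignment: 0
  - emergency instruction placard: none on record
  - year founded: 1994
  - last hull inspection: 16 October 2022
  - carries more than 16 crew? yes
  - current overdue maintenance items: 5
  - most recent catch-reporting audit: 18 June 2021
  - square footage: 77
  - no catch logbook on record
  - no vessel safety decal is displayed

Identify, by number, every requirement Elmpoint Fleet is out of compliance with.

1, 3, 5, 6, 7, 8, 9, 10, 11

1. overdue maintenance items 5 > 4 → not met
2. stability assessment 71 days ago vs limit 120 → met
3. catch logbook absent → not met
4. crew without survival-suit assignment 0 ≤ 0 → met
5. hull inspection 188 days ago vs limit 180 → not met
6. catch-reporting audit 673 days ago vs limit 540 → not met
7. crew injury coverage $95,000 < $100,000 → not met
8. emergency instruction placard absent → not met
9. garbage management plan absent → not met
10. vessel safety decal absent → not met
11. condition 'carries more than 16 crew' holds; protection-and-indemnity coverage $250,000 < $300,000 → not met
Not met: 1, 3, 5, 6, 7, 8, 9, 10, 11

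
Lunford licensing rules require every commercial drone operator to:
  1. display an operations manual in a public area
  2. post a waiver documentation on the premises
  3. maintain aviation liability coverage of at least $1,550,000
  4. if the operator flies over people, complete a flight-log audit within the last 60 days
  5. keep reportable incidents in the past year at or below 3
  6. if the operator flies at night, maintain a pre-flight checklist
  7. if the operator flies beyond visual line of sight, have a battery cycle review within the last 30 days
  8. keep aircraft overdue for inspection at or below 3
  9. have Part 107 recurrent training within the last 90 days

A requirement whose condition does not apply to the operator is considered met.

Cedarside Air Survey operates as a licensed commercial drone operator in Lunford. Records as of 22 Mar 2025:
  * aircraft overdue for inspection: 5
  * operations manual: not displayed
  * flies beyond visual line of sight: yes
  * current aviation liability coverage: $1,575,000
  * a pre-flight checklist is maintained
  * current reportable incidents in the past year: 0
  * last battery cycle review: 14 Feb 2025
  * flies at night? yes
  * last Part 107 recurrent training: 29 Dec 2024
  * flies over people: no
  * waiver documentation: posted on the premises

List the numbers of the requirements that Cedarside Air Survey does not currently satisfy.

1. operations manual absent → not met
2. waiver documentation present → met
3. aviation liability coverage $1,575,000 ≥ $1,550,000 → met
4. condition 'flies over people' does not hold → requirement n/a → met
5. reportable incidents in the past year 0 ≤ 3 → met
6. condition 'flies at night' holds; pre-flight checklist present → met
7. condition 'flies beyond visual line of sight' holds; battery cycle review 36 days ago vs limit 30 → not met
8. aircraft overdue for inspection 5 > 3 → not met
9. Part 107 recurrent training 83 days ago vs limit 90 → met
Not met: 1, 7, 8

1, 7, 8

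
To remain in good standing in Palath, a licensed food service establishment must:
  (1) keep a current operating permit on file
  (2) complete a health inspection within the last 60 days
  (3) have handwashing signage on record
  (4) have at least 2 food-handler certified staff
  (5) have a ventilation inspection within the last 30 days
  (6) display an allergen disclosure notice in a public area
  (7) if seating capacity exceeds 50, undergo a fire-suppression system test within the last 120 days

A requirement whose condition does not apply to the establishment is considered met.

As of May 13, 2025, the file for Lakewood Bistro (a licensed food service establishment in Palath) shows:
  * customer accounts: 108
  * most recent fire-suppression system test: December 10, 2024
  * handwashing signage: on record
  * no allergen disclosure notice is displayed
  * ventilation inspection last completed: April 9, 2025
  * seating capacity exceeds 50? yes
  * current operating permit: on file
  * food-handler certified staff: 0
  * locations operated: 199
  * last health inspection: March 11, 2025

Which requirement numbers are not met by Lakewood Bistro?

1. current operating permit present → met
2. health inspection 63 days ago vs limit 60 → not met
3. handwashing signage present → met
4. food-handler certified staff 0 < 2 → not met
5. ventilation inspection 34 days ago vs limit 30 → not met
6. allergen disclosure notice absent → not met
7. condition 'seating capacity exceeds 50' holds; fire-suppression system test 154 days ago vs limit 120 → not met
Not met: 2, 4, 5, 6, 7

2, 4, 5, 6, 7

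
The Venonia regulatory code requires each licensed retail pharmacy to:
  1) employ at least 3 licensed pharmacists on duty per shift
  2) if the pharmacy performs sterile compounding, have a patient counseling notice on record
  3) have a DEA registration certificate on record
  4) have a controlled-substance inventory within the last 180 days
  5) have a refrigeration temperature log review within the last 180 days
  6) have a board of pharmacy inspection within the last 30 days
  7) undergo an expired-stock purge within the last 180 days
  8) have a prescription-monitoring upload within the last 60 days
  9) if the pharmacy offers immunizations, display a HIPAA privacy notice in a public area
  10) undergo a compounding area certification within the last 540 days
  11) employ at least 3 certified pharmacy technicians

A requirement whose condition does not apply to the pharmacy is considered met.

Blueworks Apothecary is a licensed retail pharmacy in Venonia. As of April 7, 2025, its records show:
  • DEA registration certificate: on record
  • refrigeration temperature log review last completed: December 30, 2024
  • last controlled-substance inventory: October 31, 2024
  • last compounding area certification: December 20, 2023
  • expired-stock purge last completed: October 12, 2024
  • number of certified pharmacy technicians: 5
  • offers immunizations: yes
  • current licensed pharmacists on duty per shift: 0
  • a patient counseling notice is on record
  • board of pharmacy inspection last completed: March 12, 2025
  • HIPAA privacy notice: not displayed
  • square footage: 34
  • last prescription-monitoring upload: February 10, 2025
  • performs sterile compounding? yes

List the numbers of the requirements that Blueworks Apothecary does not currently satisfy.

1, 9

1. licensed pharmacists on duty per shift 0 < 3 → not met
2. condition 'performs sterile compounding' holds; patient counseling notice present → met
3. DEA registration certificate present → met
4. controlled-substance inventory 158 days ago vs limit 180 → met
5. refrigeration temperature log review 98 days ago vs limit 180 → met
6. board of pharmacy inspection 26 days ago vs limit 30 → met
7. expired-stock purge 177 days ago vs limit 180 → met
8. prescription-monitoring upload 56 days ago vs limit 60 → met
9. condition 'offers immunizations' holds; HIPAA privacy notice absent → not met
10. compounding area certification 474 days ago vs limit 540 → met
11. certified pharmacy technicians 5 ≥ 3 → met
Not met: 1, 9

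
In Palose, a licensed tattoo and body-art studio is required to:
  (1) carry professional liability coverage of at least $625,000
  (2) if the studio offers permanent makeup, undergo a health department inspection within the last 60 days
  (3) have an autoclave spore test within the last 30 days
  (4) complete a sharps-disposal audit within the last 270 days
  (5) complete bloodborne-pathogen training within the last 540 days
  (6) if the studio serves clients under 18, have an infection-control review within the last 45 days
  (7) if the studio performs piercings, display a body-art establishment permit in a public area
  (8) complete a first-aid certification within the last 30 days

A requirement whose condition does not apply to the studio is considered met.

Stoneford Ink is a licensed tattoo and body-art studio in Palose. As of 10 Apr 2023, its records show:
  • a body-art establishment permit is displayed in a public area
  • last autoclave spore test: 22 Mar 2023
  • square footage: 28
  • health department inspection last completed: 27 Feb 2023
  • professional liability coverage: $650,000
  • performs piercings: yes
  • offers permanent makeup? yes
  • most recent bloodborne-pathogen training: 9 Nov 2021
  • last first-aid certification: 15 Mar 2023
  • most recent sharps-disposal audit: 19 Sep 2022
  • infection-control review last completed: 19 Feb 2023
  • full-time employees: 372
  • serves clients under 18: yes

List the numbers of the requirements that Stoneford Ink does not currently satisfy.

1. professional liability coverage $650,000 ≥ $625,000 → met
2. condition 'offers permanent makeup' holds; health department inspection 42 days ago vs limit 60 → met
3. autoclave spore test 19 days ago vs limit 30 → met
4. sharps-disposal audit 203 days ago vs limit 270 → met
5. bloodborne-pathogen training 517 days ago vs limit 540 → met
6. condition 'serves clients under 18' holds; infection-control review 50 days ago vs limit 45 → not met
7. condition 'performs piercings' holds; body-art establishment permit present → met
8. first-aid certification 26 days ago vs limit 30 → met
Not met: 6

6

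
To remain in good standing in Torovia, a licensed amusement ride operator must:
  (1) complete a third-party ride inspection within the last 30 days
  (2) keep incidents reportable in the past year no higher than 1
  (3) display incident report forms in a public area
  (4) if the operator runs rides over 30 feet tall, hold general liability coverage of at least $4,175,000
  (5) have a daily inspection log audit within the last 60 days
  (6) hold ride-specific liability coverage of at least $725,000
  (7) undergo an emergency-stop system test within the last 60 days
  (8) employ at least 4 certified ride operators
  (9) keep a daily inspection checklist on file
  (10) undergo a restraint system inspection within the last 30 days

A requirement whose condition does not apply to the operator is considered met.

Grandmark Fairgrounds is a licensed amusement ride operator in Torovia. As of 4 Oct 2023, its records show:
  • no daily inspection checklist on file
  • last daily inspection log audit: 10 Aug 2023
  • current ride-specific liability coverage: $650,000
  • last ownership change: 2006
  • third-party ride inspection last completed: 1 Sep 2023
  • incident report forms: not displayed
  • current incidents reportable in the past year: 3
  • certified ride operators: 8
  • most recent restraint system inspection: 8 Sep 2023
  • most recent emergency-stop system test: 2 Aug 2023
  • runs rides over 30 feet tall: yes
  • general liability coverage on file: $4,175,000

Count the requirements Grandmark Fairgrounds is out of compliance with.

6

1. third-party ride inspection 33 days ago vs limit 30 → not met
2. incidents reportable in the past year 3 > 1 → not met
3. incident report forms absent → not met
4. condition 'runs rides over 30 feet tall' holds; general liability coverage $4,175,000 ≥ $4,175,000 → met
5. daily inspection log audit 55 days ago vs limit 60 → met
6. ride-specific liability coverage $650,000 < $725,000 → not met
7. emergency-stop system test 63 days ago vs limit 60 → not met
8. certified ride operators 8 ≥ 4 → met
9. daily inspection checklist absent → not met
10. restraint system inspection 26 days ago vs limit 30 → met
Not met: 6 of 10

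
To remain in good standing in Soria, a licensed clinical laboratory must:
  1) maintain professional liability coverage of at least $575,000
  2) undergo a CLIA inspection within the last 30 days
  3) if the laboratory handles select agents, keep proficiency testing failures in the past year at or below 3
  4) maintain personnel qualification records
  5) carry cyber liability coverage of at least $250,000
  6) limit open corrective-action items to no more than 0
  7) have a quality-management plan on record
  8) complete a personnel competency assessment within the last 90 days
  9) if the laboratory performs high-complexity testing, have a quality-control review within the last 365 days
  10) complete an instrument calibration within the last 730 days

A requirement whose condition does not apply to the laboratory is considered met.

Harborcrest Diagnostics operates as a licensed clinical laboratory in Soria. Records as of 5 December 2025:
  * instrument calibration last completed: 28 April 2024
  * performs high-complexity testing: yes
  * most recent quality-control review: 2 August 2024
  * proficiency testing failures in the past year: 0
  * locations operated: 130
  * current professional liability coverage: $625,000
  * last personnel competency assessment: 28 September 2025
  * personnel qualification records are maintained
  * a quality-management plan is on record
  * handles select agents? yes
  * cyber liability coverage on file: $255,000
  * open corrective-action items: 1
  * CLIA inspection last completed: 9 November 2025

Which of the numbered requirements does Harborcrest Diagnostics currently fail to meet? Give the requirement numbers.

6, 9

1. professional liability coverage $625,000 ≥ $575,000 → met
2. CLIA inspection 26 days ago vs limit 30 → met
3. condition 'handles select agents' holds; proficiency testing failures in the past year 0 ≤ 3 → met
4. personnel qualification records present → met
5. cyber liability coverage $255,000 ≥ $250,000 → met
6. open corrective-action items 1 > 0 → not met
7. quality-management plan present → met
8. personnel competency assessment 68 days ago vs limit 90 → met
9. condition 'performs high-complexity testing' holds; quality-control review 490 days ago vs limit 365 → not met
10. instrument calibration 586 days ago vs limit 730 → met
Not met: 6, 9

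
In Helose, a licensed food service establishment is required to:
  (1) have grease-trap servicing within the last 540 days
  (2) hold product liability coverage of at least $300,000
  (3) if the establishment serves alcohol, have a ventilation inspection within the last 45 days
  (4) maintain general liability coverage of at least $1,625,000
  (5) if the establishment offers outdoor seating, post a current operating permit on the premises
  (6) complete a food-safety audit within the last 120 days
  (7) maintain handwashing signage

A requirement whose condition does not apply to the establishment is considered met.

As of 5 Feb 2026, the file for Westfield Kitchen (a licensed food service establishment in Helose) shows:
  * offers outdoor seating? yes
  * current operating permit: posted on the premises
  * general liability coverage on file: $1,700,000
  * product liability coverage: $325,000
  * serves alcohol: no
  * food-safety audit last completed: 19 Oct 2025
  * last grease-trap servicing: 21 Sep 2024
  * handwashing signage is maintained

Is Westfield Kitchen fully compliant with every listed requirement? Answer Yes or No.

1. grease-trap servicing 502 days ago vs limit 540 → met
2. product liability coverage $325,000 ≥ $300,000 → met
3. condition 'serves alcohol' does not hold → requirement n/a → met
4. general liability coverage $1,700,000 ≥ $1,625,000 → met
5. condition 'offers outdoor seating' holds; current operating permit present → met
6. food-safety audit 109 days ago vs limit 120 → met
7. handwashing signage present → met
All met.

Yes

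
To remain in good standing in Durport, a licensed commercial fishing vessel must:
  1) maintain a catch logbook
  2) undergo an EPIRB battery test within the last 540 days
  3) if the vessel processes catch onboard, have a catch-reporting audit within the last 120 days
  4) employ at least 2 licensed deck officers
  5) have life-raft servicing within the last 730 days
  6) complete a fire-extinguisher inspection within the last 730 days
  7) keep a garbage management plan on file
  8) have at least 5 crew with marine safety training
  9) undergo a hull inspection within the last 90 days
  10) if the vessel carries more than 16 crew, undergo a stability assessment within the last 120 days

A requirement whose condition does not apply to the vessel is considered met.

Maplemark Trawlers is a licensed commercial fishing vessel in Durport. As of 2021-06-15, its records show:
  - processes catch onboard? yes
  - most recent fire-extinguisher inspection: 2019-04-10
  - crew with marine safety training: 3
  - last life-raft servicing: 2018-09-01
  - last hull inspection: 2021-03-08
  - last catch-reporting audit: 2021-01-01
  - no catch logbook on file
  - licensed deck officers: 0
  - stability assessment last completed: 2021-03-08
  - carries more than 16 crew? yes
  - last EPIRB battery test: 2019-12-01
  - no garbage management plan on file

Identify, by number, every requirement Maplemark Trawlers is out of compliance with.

1, 2, 3, 4, 5, 6, 7, 8, 9

1. catch logbook absent → not met
2. EPIRB battery test 562 days ago vs limit 540 → not met
3. condition 'processes catch onboard' holds; catch-reporting audit 165 days ago vs limit 120 → not met
4. licensed deck officers 0 < 2 → not met
5. life-raft servicing 1018 days ago vs limit 730 → not met
6. fire-extinguisher inspection 797 days ago vs limit 730 → not met
7. garbage management plan absent → not met
8. crew with marine safety training 3 < 5 → not met
9. hull inspection 99 days ago vs limit 90 → not met
10. condition 'carries more than 16 crew' holds; stability assessment 99 days ago vs limit 120 → met
Not met: 1, 2, 3, 4, 5, 6, 7, 8, 9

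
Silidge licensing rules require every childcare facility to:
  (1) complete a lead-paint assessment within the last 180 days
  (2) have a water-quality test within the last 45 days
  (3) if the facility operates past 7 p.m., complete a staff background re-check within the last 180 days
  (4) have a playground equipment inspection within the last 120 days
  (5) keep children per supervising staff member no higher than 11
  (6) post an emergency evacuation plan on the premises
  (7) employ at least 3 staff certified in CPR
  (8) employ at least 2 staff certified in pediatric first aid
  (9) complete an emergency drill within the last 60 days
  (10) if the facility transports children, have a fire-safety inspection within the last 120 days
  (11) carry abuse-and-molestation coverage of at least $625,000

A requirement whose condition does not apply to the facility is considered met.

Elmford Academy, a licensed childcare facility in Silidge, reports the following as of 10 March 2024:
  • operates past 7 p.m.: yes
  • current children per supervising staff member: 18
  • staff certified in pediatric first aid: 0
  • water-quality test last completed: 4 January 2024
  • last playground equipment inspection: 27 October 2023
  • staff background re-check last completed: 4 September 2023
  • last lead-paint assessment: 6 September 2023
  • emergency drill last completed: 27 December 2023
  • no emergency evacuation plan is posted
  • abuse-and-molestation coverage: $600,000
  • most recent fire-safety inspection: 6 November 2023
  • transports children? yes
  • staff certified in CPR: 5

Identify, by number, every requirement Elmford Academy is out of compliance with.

1. lead-paint assessment 186 days ago vs limit 180 → not met
2. water-quality test 66 days ago vs limit 45 → not met
3. condition 'operates past 7 p.m.' holds; staff background re-check 188 days ago vs limit 180 → not met
4. playground equipment inspection 135 days ago vs limit 120 → not met
5. children per supervising staff member 18 > 11 → not met
6. emergency evacuation plan absent → not met
7. staff certified in CPR 5 ≥ 3 → met
8. staff certified in pediatric first aid 0 < 2 → not met
9. emergency drill 74 days ago vs limit 60 → not met
10. condition 'transports children' holds; fire-safety inspection 125 days ago vs limit 120 → not met
11. abuse-and-molestation coverage $600,000 < $625,000 → not met
Not met: 1, 2, 3, 4, 5, 6, 8, 9, 10, 11

1, 2, 3, 4, 5, 6, 8, 9, 10, 11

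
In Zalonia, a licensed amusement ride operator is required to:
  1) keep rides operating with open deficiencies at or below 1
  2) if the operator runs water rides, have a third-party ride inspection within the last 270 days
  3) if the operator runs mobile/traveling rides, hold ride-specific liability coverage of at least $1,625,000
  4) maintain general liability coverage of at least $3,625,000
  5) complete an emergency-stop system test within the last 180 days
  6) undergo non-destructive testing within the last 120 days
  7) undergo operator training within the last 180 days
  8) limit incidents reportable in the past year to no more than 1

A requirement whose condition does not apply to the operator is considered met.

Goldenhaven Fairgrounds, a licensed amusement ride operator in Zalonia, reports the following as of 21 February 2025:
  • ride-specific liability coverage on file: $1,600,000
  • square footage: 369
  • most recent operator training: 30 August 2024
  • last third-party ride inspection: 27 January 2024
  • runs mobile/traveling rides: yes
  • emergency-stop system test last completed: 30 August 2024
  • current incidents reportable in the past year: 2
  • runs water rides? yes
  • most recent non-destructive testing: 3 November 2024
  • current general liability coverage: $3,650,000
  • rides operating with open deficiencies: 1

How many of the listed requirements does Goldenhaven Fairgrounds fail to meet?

1. rides operating with open deficiencies 1 ≤ 1 → met
2. condition 'runs water rides' holds; third-party ride inspection 391 days ago vs limit 270 → not met
3. condition 'runs mobile/traveling rides' holds; ride-specific liability coverage $1,600,000 < $1,625,000 → not met
4. general liability coverage $3,650,000 ≥ $3,625,000 → met
5. emergency-stop system test 175 days ago vs limit 180 → met
6. non-destructive testing 110 days ago vs limit 120 → met
7. operator training 175 days ago vs limit 180 → met
8. incidents reportable in the past year 2 > 1 → not met
Not met: 3 of 8

3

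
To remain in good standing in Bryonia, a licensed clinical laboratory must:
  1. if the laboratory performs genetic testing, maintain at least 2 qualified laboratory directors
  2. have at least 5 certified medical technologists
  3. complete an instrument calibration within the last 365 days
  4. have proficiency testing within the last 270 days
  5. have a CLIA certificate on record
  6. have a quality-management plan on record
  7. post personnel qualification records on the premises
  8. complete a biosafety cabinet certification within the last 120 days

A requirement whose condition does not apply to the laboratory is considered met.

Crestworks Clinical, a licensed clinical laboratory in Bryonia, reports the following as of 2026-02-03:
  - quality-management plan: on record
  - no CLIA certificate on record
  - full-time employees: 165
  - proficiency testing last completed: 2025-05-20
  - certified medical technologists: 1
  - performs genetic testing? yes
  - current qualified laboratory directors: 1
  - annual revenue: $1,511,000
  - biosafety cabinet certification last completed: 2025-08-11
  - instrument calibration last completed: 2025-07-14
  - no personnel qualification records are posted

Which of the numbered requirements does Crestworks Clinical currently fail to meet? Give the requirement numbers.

1, 2, 5, 7, 8

1. condition 'performs genetic testing' holds; qualified laboratory directors 1 < 2 → not met
2. certified medical technologists 1 < 5 → not met
3. instrument calibration 204 days ago vs limit 365 → met
4. proficiency testing 259 days ago vs limit 270 → met
5. CLIA certificate absent → not met
6. quality-management plan present → met
7. personnel qualification records absent → not met
8. biosafety cabinet certification 176 days ago vs limit 120 → not met
Not met: 1, 2, 5, 7, 8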